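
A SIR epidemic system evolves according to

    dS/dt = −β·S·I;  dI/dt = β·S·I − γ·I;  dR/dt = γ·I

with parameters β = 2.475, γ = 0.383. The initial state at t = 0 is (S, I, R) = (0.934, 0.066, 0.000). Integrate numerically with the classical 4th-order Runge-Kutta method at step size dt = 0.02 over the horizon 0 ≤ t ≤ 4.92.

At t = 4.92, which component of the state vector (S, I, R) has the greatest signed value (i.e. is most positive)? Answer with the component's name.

largest component: R

t=0.000: state=(0.934, 0.066, 0.000)
step 1 (dt=0.02): k1=(-0.153, 0.127, 0.025), k2=(-0.155, 0.129, 0.026), k3=(-0.155, 0.130, 0.026), k4=(-0.158, 0.132, 0.026); state += dt/6·(k1+2k2+2k3+k4)
t=0.020: state=(0.931, 0.069, 0.001)
t=0.040: state=(0.928, 0.071, 0.001)
t=0.060: state=(0.924, 0.074, 0.002)
continuing one RK4 step at a time; state shown every 10 steps (Δt=0.2):
t=0.200: state=(0.898, 0.096, 0.006)
t=0.400: state=(0.848, 0.137, 0.015)
t=0.600: state=(0.782, 0.191, 0.028)
t=0.800: state=(0.701, 0.255, 0.045)
t=1.000: state=(0.607, 0.327, 0.067)
t=1.200: state=(0.507, 0.398, 0.095)
t=1.400: state=(0.409, 0.463, 0.128)
t=1.600: state=(0.321, 0.514, 0.165)
t=1.800: state=(0.247, 0.547, 0.206)
t=2.000: state=(0.187, 0.564, 0.249)
t=2.200: state=(0.142, 0.566, 0.292)
t=2.400: state=(0.107, 0.558, 0.335)
t=2.600: state=(0.082, 0.541, 0.377)
t=2.800: state=(0.063, 0.519, 0.418)
t=3.000: state=(0.049, 0.495, 0.457)
t=3.200: state=(0.038, 0.468, 0.494)
t=3.400: state=(0.031, 0.441, 0.528)
t=3.600: state=(0.025, 0.414, 0.561)
t=3.800: state=(0.020, 0.388, 0.592)
t=4.000: state=(0.017, 0.363, 0.621)
t=4.200: state=(0.014, 0.338, 0.647)
t=4.400: state=(0.012, 0.316, 0.672)
t=4.600: state=(0.010, 0.294, 0.696)
t=4.800: state=(0.009, 0.274, 0.717)
t=4.920: state=(0.008, 0.262, 0.730)
compare at T: S=0.008, I=0.262, R=0.730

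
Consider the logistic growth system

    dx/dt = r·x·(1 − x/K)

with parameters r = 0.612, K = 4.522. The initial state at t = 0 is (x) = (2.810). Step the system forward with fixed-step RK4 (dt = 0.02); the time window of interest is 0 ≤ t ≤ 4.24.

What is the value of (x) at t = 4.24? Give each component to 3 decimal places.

(x) = (4.325)

t=0.000: state=(2.810)
step 1 (dt=0.02): k1=(0.651), k2=(0.650), k3=(0.650), k4=(0.649); state += dt/6·(k1+2k2+2k3+k4)
t=0.020: state=(2.823)
t=0.040: state=(2.836)
t=0.060: state=(2.849)
continuing one RK4 step at a time; state shown every 10 steps (Δt=0.2):
t=0.200: state=(2.938)
t=0.400: state=(3.062)
t=0.600: state=(3.180)
t=0.800: state=(3.293)
t=1.000: state=(3.399)
t=1.200: state=(3.499)
t=1.400: state=(3.593)
t=1.600: state=(3.680)
t=1.800: state=(3.761)
t=2.000: state=(3.835)
t=2.200: state=(3.903)
t=2.400: state=(3.966)
t=2.600: state=(4.023)
t=2.800: state=(4.075)
t=3.000: state=(4.122)
t=3.200: state=(4.164)
t=3.400: state=(4.202)
t=3.600: state=(4.237)
t=3.800: state=(4.268)
t=4.000: state=(4.296)
t=4.200: state=(4.321)
t=4.240: state=(4.325)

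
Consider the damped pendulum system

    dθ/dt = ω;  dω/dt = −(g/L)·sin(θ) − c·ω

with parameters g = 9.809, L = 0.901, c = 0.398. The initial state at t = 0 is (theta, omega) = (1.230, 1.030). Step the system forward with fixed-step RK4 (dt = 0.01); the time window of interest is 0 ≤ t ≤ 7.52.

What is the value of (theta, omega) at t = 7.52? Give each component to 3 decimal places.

(theta, omega) = (0.009, 0.920)

t=0.000: state=(1.230, 1.030)
step 1 (dt=0.01): k1=(1.030, -10.671), k2=(0.977, -10.668), k3=(0.977, -10.667), k4=(0.923, -10.663); state += dt/6·(k1+2k2+2k3+k4)
t=0.010: state=(1.240, 0.923)
t=0.020: state=(1.248, 0.817)
t=0.030: state=(1.256, 0.710)
continuing one RK4 step at a time; state shown every 25 steps (Δt=0.25):
t=0.250: state=(1.162, -1.524)
t=0.500: state=(0.527, -3.338)
t=0.750: state=(-0.342, -3.228)
t=1.000: state=(-0.932, -1.312)
t=1.250: state=(-0.969, 0.990)
t=1.500: state=(-0.488, 2.663)
t=1.750: state=(0.226, 2.731)
t=2.000: state=(0.740, 1.200)
t=2.250: state=(0.790, -0.784)
t=2.500: state=(0.395, -2.203)
t=2.750: state=(-0.194, -2.240)
t=3.000: state=(-0.611, -0.948)
t=3.250: state=(-0.636, 0.728)
t=3.500: state=(-0.293, 1.862)
t=3.750: state=(0.193, 1.800)
t=4.000: state=(0.516, 0.670)
t=4.250: state=(0.506, -0.726)
t=4.500: state=(0.199, -1.585)
t=4.750: state=(-0.199, -1.417)
t=5.000: state=(-0.439, -0.416)
t=5.250: state=(-0.395, 0.728)
t=5.500: state=(-0.120, 1.343)
t=5.750: state=(0.202, 1.089)
t=6.000: state=(0.371, 0.205)
t=6.250: state=(0.302, -0.715)
t=6.500: state=(0.057, -1.125)
t=6.750: state=(-0.199, -0.812)
t=7.000: state=(-0.310, -0.040)
t=7.250: state=(-0.224, 0.683)
t=7.500: state=(-0.010, 0.927)
t=7.520: state=(0.009, 0.920)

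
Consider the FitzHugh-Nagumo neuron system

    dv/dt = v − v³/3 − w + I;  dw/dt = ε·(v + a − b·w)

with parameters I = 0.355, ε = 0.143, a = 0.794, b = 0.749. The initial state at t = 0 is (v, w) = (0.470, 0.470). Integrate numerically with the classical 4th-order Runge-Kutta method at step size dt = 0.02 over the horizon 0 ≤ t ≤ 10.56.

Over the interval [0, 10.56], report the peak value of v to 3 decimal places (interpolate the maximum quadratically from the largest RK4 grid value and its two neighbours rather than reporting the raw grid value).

max v = 1.225

t=0.000: state=(0.470, 0.470)
step 1 (dt=0.02): k1=(0.320, 0.130), k2=(0.322, 0.131), k3=(0.322, 0.131), k4=(0.323, 0.131); state += dt/6·(k1+2k2+2k3+k4)
t=0.020: state=(0.476, 0.473)
t=0.040: state=(0.483, 0.475)
t=0.060: state=(0.489, 0.478)
continuing one RK4 step at a time; state shown every 25 steps (Δt=0.5):
t=0.500: state=(0.644, 0.539)
t=1.000: state=(0.833, 0.618)
t=1.500: state=(1.009, 0.705)
t=2.000: state=(1.140, 0.799)
t=2.500: state=(1.210, 0.895)
t=3.000: state=(1.224, 0.989)
t=3.500: state=(1.194, 1.077)
t=4.000: state=(1.131, 1.157)
t=4.500: state=(1.041, 1.228)
t=5.000: state=(0.922, 1.287)
t=5.500: state=(0.765, 1.334)
t=6.000: state=(0.548, 1.366)
t=6.500: state=(0.226, 1.378)
t=7.000: state=(-0.288, 1.360)
t=7.500: state=(-1.041, 1.299)
t=8.000: state=(-1.702, 1.189)
t=8.500: state=(-1.946, 1.053)
t=9.000: state=(-1.974, 0.916)
t=9.500: state=(-1.945, 0.787)
t=10.000: state=(-1.904, 0.668)
t=10.500: state=(-1.861, 0.557)
t=10.560: state=(-1.856, 0.544)
largest grid value and its neighbours: v(2.860)=1.22478, v(2.880)=1.22483, v(2.900)=1.22481
parabola through these three points peaks at t≈2.884 with v≈1.22484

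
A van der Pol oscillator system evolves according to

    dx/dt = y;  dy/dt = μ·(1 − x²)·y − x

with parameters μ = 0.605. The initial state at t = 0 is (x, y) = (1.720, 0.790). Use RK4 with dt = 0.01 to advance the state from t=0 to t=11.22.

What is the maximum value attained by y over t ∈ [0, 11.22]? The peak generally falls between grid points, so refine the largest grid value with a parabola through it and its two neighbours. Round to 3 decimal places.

t=0.000: state=(1.720, 0.790)
step 1 (dt=0.01): k1=(0.790, -2.656), k2=(0.777, -2.651), k3=(0.777, -2.650), k4=(0.763, -2.645); state += dt/6·(k1+2k2+2k3+k4)
t=0.010: state=(1.728, 0.763)
t=0.020: state=(1.735, 0.737)
t=0.030: state=(1.743, 0.711)
continuing one RK4 step at a time; state shown every 50 steps (Δt=0.5):
t=0.500: state=(1.827, -0.257)
t=1.000: state=(1.550, -0.801)
t=1.500: state=(1.041, -1.243)
t=2.000: state=(0.282, -1.822)
t=2.500: state=(-0.766, -2.250)
t=3.000: state=(-1.710, -1.262)
t=3.500: state=(-1.976, 0.074)
t=4.000: state=(-1.763, 0.699)
t=4.500: state=(-1.312, 1.100)
t=5.000: state=(-0.645, 1.602)
t=5.500: state=(0.315, 2.218)
t=6.000: state=(1.415, 1.879)
t=6.500: state=(1.973, 0.360)
t=7.000: state=(1.903, -0.511)
t=7.500: state=(1.534, -0.940)
t=8.000: state=(0.962, -1.370)
t=8.500: state=(0.131, -1.980)
t=9.000: state=(-0.974, -2.258)
t=9.500: state=(-1.837, -0.986)
t=10.000: state=(-1.987, 0.236)
t=10.500: state=(-1.718, 0.777)
t=11.000: state=(-1.232, 1.172)
t=11.220: state=(-0.952, 1.379)
largest grid value and its neighbours: y(5.660)=2.30175, y(5.670)=2.30217, y(5.680)=2.30190
parabola through these three points peaks at t≈5.671 with y≈2.30217

max y = 2.302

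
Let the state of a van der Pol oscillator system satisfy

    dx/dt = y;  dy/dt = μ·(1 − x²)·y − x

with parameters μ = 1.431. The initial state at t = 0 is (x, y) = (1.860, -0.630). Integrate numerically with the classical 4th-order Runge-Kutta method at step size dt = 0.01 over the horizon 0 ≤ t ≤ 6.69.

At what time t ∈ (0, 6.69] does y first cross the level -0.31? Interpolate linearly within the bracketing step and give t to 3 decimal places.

t = 2.749

t=0.000: state=(1.860, -0.630)
step 1 (dt=0.01): k1=(-0.630, 0.357), k2=(-0.628, 0.344), k3=(-0.628, 0.344), k4=(-0.627, 0.331); state += dt/6·(k1+2k2+2k3+k4)
t=0.010: state=(1.854, -0.627)
t=0.020: state=(1.847, -0.623)
t=0.030: state=(1.841, -0.620)
continuing one RK4 step at a time; state shown every 25 steps (Δt=0.25):
t=0.250: state=(1.708, -0.601)
t=0.500: state=(1.554, -0.642)
t=0.750: state=(1.384, -0.727)
t=1.000: state=(1.186, -0.864)
t=1.250: state=(0.945, -1.083)
t=1.500: state=(0.632, -1.448)
t=1.750: state=(0.200, -2.056)
t=2.000: state=(-0.416, -2.878)
t=2.250: state=(-1.185, -3.020)
t=2.500: state=(-1.782, -1.591)
t=2.740: state=(-1.997, -0.340)
next step: t=2.750: state=(-2.000, -0.306) — y has crossed -0.31
linear interpolation between t=2.740 (-0.33978) and t=2.750 (-0.30597) → t≈2.749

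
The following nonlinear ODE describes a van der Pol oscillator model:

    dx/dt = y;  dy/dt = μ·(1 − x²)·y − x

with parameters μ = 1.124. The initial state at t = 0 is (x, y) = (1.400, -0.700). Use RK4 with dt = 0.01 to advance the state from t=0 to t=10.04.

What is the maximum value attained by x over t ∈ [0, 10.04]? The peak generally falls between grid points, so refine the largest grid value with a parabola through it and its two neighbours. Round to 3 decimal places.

t=0.000: state=(1.400, -0.700)
step 1 (dt=0.01): k1=(-0.700, -0.645), k2=(-0.703, -0.645), k3=(-0.703, -0.645), k4=(-0.706, -0.646); state += dt/6·(k1+2k2+2k3+k4)
t=0.010: state=(1.393, -0.706)
t=0.020: state=(1.386, -0.713)
t=0.030: state=(1.379, -0.719)
continuing one RK4 step at a time; state shown every 50 steps (Δt=0.5):
t=0.500: state=(0.960, -1.096)
t=1.000: state=(0.237, -1.898)
t=1.500: state=(-0.983, -2.741)
t=2.000: state=(-1.920, -0.727)
t=2.500: state=(-1.947, 0.345)
t=3.000: state=(-1.699, 0.612)
t=3.500: state=(-1.339, 0.843)
t=4.000: state=(-0.822, 1.282)
t=4.500: state=(0.034, 2.253)
t=5.000: state=(1.350, 2.472)
t=5.500: state=(1.998, 0.247)
t=6.000: state=(1.904, -0.444)
t=6.500: state=(1.623, -0.663)
t=7.000: state=(1.233, -0.921)
t=7.500: state=(0.657, -1.456)
t=8.000: state=(-0.324, -2.547)
t=8.500: state=(-1.618, -1.929)
t=9.000: state=(-2.010, 0.035)
t=9.500: state=(-1.846, 0.508)
t=10.000: state=(-1.540, 0.714)
t=10.040: state=(-1.511, 0.732)
largest grid value and its neighbours: x(5.590)=2.00995, x(5.600)=2.01011, x(5.610)=2.01007
parabola through these three points peaks at t≈5.603 with x≈2.01012

max x = 2.010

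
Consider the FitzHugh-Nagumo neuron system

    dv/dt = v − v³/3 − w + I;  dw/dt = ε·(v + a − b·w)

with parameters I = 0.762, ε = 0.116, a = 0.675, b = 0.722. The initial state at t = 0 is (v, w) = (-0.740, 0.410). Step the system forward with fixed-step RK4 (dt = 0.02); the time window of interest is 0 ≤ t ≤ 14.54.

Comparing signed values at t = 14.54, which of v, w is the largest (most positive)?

t=0.000: state=(-0.740, 0.410)
step 1 (dt=0.02): k1=(-0.253, -0.042), k2=(-0.254, -0.042), k3=(-0.254, -0.042), k4=(-0.254, -0.042); state += dt/6·(k1+2k2+2k3+k4)
t=0.020: state=(-0.745, 0.409)
t=0.040: state=(-0.750, 0.408)
t=0.060: state=(-0.755, 0.407)
continuing one RK4 step at a time; state shown every 25 steps (Δt=0.5):
t=0.500: state=(-0.873, 0.386)
t=1.000: state=(-1.009, 0.355)
t=1.500: state=(-1.126, 0.318)
t=2.000: state=(-1.211, 0.276)
t=2.500: state=(-1.260, 0.233)
t=3.000: state=(-1.278, 0.190)
t=3.500: state=(-1.273, 0.148)
t=4.000: state=(-1.251, 0.108)
t=4.500: state=(-1.218, 0.072)
t=5.000: state=(-1.177, 0.039)
t=5.500: state=(-1.129, 0.010)
t=6.000: state=(-1.075, -0.014)
t=6.500: state=(-1.014, -0.035)
t=7.000: state=(-0.944, -0.051)
t=7.500: state=(-0.864, -0.062)
t=8.000: state=(-0.768, -0.067)
t=8.500: state=(-0.648, -0.066)
t=9.000: state=(-0.490, -0.058)
t=9.500: state=(-0.267, -0.039)
t=10.000: state=(0.071, -0.005)
t=10.500: state=(0.590, 0.051)
t=11.000: state=(1.238, 0.140)
t=11.500: state=(1.697, 0.257)
t=12.000: state=(1.851, 0.387)
t=12.500: state=(1.861, 0.515)
t=13.000: state=(1.828, 0.637)
t=13.500: state=(1.783, 0.752)
t=14.000: state=(1.733, 0.859)
t=14.500: state=(1.683, 0.960)
t=14.540: state=(1.679, 0.967)
compare at T: v=1.679, w=0.967

largest component: v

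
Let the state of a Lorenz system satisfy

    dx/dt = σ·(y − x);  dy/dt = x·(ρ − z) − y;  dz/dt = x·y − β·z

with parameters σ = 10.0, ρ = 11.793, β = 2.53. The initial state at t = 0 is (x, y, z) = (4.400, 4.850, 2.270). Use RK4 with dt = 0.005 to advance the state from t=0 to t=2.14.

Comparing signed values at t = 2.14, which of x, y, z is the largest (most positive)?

largest component: z

t=0.000: state=(4.400, 4.850, 2.270)
step 1 (dt=0.005): k1=(4.500, 37.051, 15.597), k2=(5.314, 36.894, 15.961), k3=(5.289, 36.909, 15.967), k4=(6.081, 36.765, 16.340); state += dt/6·(k1+2k2+2k3+k4)
t=0.005: state=(4.426, 5.035, 2.350)
t=0.010: state=(4.461, 5.218, 2.433)
t=0.015: state=(4.502, 5.400, 2.521)
continuing one RK4 step at a time; state shown every 20 steps (Δt=0.1):
t=0.100: state=(6.006, 8.404, 4.823)
t=0.200: state=(8.496, 10.620, 10.135)
t=0.300: state=(9.247, 8.299, 15.808)
t=0.400: state=(6.901, 3.706, 16.582)
t=0.500: state=(3.922, 1.477, 14.006)
t=0.600: state=(2.182, 1.090, 11.185)
t=0.700: state=(1.549, 1.287, 8.868)
t=0.800: state=(1.530, 1.718, 7.084)
t=0.900: state=(1.891, 2.424, 5.810)
t=1.000: state=(2.617, 3.553, 5.104)
t=1.100: state=(3.800, 5.244, 5.214)
t=1.200: state=(5.484, 7.354, 6.672)
t=1.300: state=(7.288, 8.818, 9.902)
t=1.400: state=(8.062, 7.894, 13.618)
t=1.500: state=(6.959, 5.131, 14.972)
t=1.600: state=(4.979, 3.100, 13.723)
t=1.700: state=(3.490, 2.432, 11.635)
t=1.800: state=(2.833, 2.536, 9.700)
t=1.900: state=(2.819, 3.060, 8.214)
t=2.000: state=(3.278, 3.947, 7.314)
t=2.100: state=(4.143, 5.193, 7.179)
t=2.140: state=(4.588, 5.762, 7.399)
compare at T: x=4.588, y=5.762, z=7.399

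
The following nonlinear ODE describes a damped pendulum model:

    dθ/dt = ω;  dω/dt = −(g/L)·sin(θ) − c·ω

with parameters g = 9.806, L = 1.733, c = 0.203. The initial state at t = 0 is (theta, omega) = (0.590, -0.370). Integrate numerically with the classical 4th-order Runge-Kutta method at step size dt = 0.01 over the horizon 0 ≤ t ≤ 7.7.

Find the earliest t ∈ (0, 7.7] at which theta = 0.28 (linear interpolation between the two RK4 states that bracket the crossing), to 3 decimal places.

t = 0.365

t=0.000: state=(0.590, -0.370)
step 1 (dt=0.01): k1=(-0.370, -3.073), k2=(-0.385, -3.061), k3=(-0.385, -3.061), k4=(-0.401, -3.049); state += dt/6·(k1+2k2+2k3+k4)
t=0.010: state=(0.586, -0.401)
t=0.020: state=(0.582, -0.431)
t=0.030: state=(0.578, -0.461)
continuing one RK4 step at a time; state shown every 25 steps (Δt=0.25):
t=0.250: state=(0.410, -1.028)
t=0.360: state=(0.286, -1.216)
next step: t=0.370: state=(0.274, -1.229) — theta has crossed 0.28
linear interpolation between t=0.360 (0.28585) and t=0.370 (0.27363) → t≈0.365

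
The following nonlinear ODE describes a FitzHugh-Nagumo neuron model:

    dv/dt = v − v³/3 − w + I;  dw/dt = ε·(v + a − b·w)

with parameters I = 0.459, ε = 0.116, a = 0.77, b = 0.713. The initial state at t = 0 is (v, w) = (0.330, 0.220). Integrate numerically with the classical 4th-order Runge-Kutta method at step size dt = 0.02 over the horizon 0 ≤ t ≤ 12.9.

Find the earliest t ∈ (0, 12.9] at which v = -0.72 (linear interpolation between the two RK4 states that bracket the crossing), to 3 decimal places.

t=0.000: state=(0.330, 0.220)
step 1 (dt=0.02): k1=(0.557, 0.109), k2=(0.561, 0.110), k3=(0.561, 0.110), k4=(0.565, 0.111); state += dt/6·(k1+2k2+2k3+k4)
t=0.020: state=(0.341, 0.222)
t=0.040: state=(0.353, 0.224)
t=0.060: state=(0.364, 0.227)
continuing one RK4 step at a time; state shown every 25 steps (Δt=0.5):
t=0.500: state=(0.656, 0.282)
t=1.000: state=(1.042, 0.363)
t=1.500: state=(1.369, 0.461)
t=2.000: state=(1.545, 0.570)
t=2.500: state=(1.596, 0.680)
t=3.000: state=(1.582, 0.787)
t=3.500: state=(1.538, 0.887)
t=4.000: state=(1.481, 0.981)
t=4.500: state=(1.415, 1.067)
t=5.000: state=(1.343, 1.146)
t=5.500: state=(1.263, 1.218)
t=6.000: state=(1.175, 1.281)
t=6.500: state=(1.074, 1.337)
t=7.000: state=(0.955, 1.384)
t=7.500: state=(0.809, 1.422)
t=8.000: state=(0.616, 1.449)
t=8.500: state=(0.340, 1.462)
t=9.000: state=(-0.091, 1.454)
t=9.460: state=(-0.703, 1.420)
next step: t=9.480: state=(-0.734, 1.418) — v has crossed -0.72
linear interpolation between t=9.460 (-0.70288) and t=9.480 (-0.73398) → t≈9.471

t = 9.471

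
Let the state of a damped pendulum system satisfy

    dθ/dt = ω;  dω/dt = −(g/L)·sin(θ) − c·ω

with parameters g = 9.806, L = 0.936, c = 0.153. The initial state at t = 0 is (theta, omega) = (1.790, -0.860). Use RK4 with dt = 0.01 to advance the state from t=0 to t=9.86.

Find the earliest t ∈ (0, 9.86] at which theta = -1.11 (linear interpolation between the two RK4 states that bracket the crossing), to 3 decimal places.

t = 0.794

t=0.000: state=(1.790, -0.860)
step 1 (dt=0.01): k1=(-0.860, -10.094), k2=(-0.910, -10.096), k3=(-0.910, -10.097), k4=(-0.961, -10.099); state += dt/6·(k1+2k2+2k3+k4)
t=0.010: state=(1.781, -0.961)
t=0.020: state=(1.771, -1.062)
t=0.030: state=(1.760, -1.163)
continuing one RK4 step at a time; state shown every 50 steps (Δt=0.5):
t=0.500: state=(0.181, -4.907)
t=0.790: state=(-1.097, -3.361)
next step: t=0.800: state=(-1.130, -3.262) — theta has crossed -1.11
linear interpolation between t=0.790 (-1.09665) and t=0.800 (-1.12976) → t≈0.794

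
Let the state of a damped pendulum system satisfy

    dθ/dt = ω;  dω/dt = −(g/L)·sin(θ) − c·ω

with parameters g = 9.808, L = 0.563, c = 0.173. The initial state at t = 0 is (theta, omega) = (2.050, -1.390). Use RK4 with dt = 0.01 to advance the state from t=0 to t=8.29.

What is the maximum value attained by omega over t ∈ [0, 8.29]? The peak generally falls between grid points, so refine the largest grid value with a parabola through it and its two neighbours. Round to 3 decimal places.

max omega = 6.517

t=0.000: state=(2.050, -1.390)
step 1 (dt=0.01): k1=(-1.390, -15.218), k2=(-1.466, -15.261), k3=(-1.466, -15.263), k4=(-1.543, -15.308); state += dt/6·(k1+2k2+2k3+k4)
t=0.010: state=(2.035, -1.543)
t=0.020: state=(2.019, -1.696)
t=0.030: state=(2.001, -1.851)
continuing one RK4 step at a time; state shown every 50 steps (Δt=0.5):
t=0.500: state=(-0.442, -6.679)
t=1.000: state=(-1.820, 1.471)
t=1.500: state=(0.622, 5.875)
t=2.000: state=(1.521, -2.514)
t=2.500: state=(-0.986, -4.393)
t=3.000: state=(-1.047, 4.051)
t=3.500: state=(1.282, 2.234)
t=4.000: state=(0.347, -5.136)
t=4.500: state=(-1.311, 0.304)
t=5.000: state=(0.432, 4.509)
t=5.500: state=(0.951, -2.807)
t=6.000: state=(-0.969, -2.181)
t=6.500: state=(-0.236, 4.226)
t=7.000: state=(1.027, -0.698)
t=7.500: state=(-0.517, -3.305)
t=8.000: state=(-0.573, 3.044)
t=8.290: state=(0.453, 3.170)
largest grid value and its neighbours: omega(1.380)=6.51006, omega(1.390)=6.51679, omega(1.400)=6.51219
parabola through these three points peaks at t≈1.391 with omega≈6.51684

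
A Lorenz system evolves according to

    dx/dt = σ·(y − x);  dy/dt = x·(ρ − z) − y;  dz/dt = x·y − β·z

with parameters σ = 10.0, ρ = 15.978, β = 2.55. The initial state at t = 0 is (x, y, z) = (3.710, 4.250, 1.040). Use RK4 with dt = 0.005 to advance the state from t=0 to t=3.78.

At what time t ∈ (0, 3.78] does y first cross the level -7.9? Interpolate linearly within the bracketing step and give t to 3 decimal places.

t=0.000: state=(3.710, 4.250, 1.040)
step 1 (dt=0.005): k1=(5.400, 51.170, 13.116), k2=(6.544, 51.122, 13.566), k3=(6.514, 51.160, 13.575), k4=(7.632, 51.147, 14.038); state += dt/6·(k1+2k2+2k3+k4)
t=0.005: state=(3.743, 4.506, 1.108)
t=0.010: state=(3.786, 4.762, 1.180)
t=0.015: state=(3.840, 5.019, 1.258)
continuing one RK4 step at a time; state shown every 40 steps (Δt=0.2):
t=0.200: state=(10.655, 15.188, 12.763)
t=0.400: state=(6.968, 0.642, 23.074)
t=0.600: state=(-0.083, -1.239, 13.602)
t=0.800: state=(-1.324, -1.886, 8.366)
t=1.000: state=(-3.421, -5.206, 6.303)
t=1.080: state=(-5.195, -7.863, 7.185)
next step: t=1.085: state=(-5.330, -8.053, 7.302) — y has crossed -7.9
linear interpolation between t=1.080 (-7.86339) and t=1.085 (-8.05344) → t≈1.081

t = 1.081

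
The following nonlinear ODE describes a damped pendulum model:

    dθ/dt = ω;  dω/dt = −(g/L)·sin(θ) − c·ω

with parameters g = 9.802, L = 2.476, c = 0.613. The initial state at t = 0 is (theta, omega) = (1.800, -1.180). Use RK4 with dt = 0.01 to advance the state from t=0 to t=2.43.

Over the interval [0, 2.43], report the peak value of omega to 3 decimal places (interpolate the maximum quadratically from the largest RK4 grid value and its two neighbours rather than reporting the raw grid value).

max omega = 1.568

t=0.000: state=(1.800, -1.180)
step 1 (dt=0.01): k1=(-1.180, -3.132), k2=(-1.196, -3.128), k3=(-1.196, -3.128), k4=(-1.211, -3.123); state += dt/6·(k1+2k2+2k3+k4)
t=0.010: state=(1.788, -1.211)
t=0.020: state=(1.776, -1.242)
t=0.030: state=(1.763, -1.274)
continuing one RK4 step at a time; state shown every 10 steps (Δt=0.1):
t=0.100: state=(1.666, -1.488)
t=0.200: state=(1.503, -1.783)
t=0.300: state=(1.311, -2.056)
t=0.400: state=(1.093, -2.291)
t=0.500: state=(0.854, -2.472)
t=0.600: state=(0.601, -2.579)
t=0.700: state=(0.341, -2.599)
t=0.800: state=(0.084, -2.525)
t=0.900: state=(-0.161, -2.359)
t=1.000: state=(-0.385, -2.114)
t=1.100: state=(-0.582, -1.809)
t=1.200: state=(-0.745, -1.464)
t=1.300: state=(-0.874, -1.099)
t=1.400: state=(-0.965, -0.727)
t=1.500: state=(-1.019, -0.362)
t=1.600: state=(-1.038, -0.011)
t=1.700: state=(-1.022, 0.320)
t=1.800: state=(-0.975, 0.624)
t=1.900: state=(-0.898, 0.896)
t=2.000: state=(-0.797, 1.131)
t=2.100: state=(-0.674, 1.322)
t=2.200: state=(-0.534, 1.461)
t=2.300: state=(-0.383, 1.544)
t=2.400: state=(-0.227, 1.567)
t=2.430: state=(-0.180, 1.563)
largest grid value and its neighbours: omega(2.380)=1.56753, omega(2.390)=1.56775, omega(2.400)=1.56736
parabola through these three points peaks at t≈2.389 with omega≈1.56775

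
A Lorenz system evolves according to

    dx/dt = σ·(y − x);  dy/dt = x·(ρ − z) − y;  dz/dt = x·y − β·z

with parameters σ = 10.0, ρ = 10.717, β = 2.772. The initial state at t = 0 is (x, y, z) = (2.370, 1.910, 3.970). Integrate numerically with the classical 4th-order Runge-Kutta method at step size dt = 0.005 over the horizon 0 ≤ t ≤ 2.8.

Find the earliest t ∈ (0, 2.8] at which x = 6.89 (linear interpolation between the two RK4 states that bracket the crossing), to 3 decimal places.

t=0.000: state=(2.370, 1.910, 3.970)
step 1 (dt=0.005): k1=(-4.600, 14.080, -6.478), k2=(-4.133, 14.006, -6.372), k3=(-4.147, 14.013, -6.371), k4=(-3.692, 13.945, -6.265); state += dt/6·(k1+2k2+2k3+k4)
t=0.005: state=(2.349, 1.980, 3.938)
t=0.010: state=(2.333, 2.049, 3.907)
t=0.015: state=(2.321, 2.118, 3.878)
continuing one RK4 step at a time; state shown every 20 steps (Δt=0.1):
t=0.100: state=(2.590, 3.317, 3.561)
t=0.200: state=(3.671, 5.078, 3.849)
t=0.300: state=(5.345, 7.228, 5.381)
t=0.380: state=(6.851, 8.612, 7.850)
next step: t=0.385: state=(6.938, 8.665, 8.038) — x has crossed 6.89
linear interpolation between t=0.380 (6.85126) and t=0.385 (6.93846) → t≈0.382

t = 0.382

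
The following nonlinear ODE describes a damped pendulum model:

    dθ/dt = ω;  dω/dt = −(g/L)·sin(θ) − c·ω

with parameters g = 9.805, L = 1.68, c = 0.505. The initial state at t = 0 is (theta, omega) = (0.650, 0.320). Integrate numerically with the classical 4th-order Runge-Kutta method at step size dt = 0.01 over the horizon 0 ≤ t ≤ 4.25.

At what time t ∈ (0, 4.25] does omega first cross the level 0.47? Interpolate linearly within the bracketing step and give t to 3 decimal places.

t=0.000: state=(0.650, 0.320)
step 1 (dt=0.01): k1=(0.320, -3.694), k2=(0.302, -3.692), k3=(0.302, -3.691), k4=(0.283, -3.689); state += dt/6·(k1+2k2+2k3+k4)
t=0.010: state=(0.653, 0.283)
t=0.020: state=(0.656, 0.246)
t=0.030: state=(0.658, 0.209)
continuing one RK4 step at a time; state shown every 20 steps (Δt=0.2):
t=0.200: state=(0.642, -0.389)
t=0.400: state=(0.503, -0.961)
t=0.600: state=(0.274, -1.292)
t=0.800: state=(0.007, -1.321)
t=1.000: state=(-0.235, -1.061)
t=1.200: state=(-0.404, -0.601)
t=1.400: state=(-0.470, -0.064)
t=1.600: state=(-0.432, 0.435)
t=1.610: state=(-0.427, 0.457)
next step: t=1.620: state=(-0.423, 0.478) — omega has crossed 0.47
linear interpolation between t=1.610 (0.45661) and t=1.620 (0.47832) → t≈1.616

t = 1.616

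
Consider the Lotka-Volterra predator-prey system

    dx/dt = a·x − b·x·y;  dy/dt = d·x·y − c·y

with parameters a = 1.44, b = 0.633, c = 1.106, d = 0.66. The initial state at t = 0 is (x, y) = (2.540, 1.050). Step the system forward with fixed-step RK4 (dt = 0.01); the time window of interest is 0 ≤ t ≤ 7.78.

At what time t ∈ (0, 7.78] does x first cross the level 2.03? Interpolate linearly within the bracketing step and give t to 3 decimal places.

t = 1.512

t=0.000: state=(2.540, 1.050)
step 1 (dt=0.01): k1=(1.969, 0.599), k2=(1.972, 0.607), k3=(1.972, 0.608), k4=(1.975, 0.616); state += dt/6·(k1+2k2+2k3+k4)
t=0.010: state=(2.560, 1.056)
t=0.020: state=(2.579, 1.062)
t=0.030: state=(2.599, 1.069)
continuing one RK4 step at a time; state shown every 50 steps (Δt=0.5):
t=0.500: state=(3.470, 1.640)
t=1.000: state=(3.452, 3.092)
t=1.500: state=(2.065, 4.488)
t=1.510: state=(2.036, 4.499)
next step: t=1.520: state=(2.008, 4.509) — x has crossed 2.03
linear interpolation between t=1.510 (2.03637) and t=1.520 (2.00784) → t≈1.512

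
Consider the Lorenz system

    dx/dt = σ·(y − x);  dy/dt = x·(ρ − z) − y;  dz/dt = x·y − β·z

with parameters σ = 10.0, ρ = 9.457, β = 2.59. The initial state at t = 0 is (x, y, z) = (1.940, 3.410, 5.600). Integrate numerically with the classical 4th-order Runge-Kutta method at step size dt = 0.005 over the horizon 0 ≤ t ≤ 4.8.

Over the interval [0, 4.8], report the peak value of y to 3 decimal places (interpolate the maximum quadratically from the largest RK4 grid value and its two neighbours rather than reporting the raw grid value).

t=0.000: state=(1.940, 3.410, 5.600)
step 1 (dt=0.005): k1=(14.700, 4.073, -7.889), k2=(14.434, 4.243, -7.692), k3=(14.445, 4.239, -7.695), k4=(14.190, 4.407, -7.500); state += dt/6·(k1+2k2+2k3+k4)
t=0.005: state=(2.012, 3.431, 5.562)
t=0.010: state=(2.082, 3.454, 5.525)
t=0.015: state=(2.149, 3.479, 5.490)
continuing one RK4 step at a time; state shown every 40 steps (Δt=0.2):
t=0.200: state=(4.104, 5.144, 5.477)
t=0.400: state=(6.031, 6.673, 8.317)
t=0.600: state=(5.809, 5.009, 10.721)
t=0.800: state=(4.054, 3.372, 9.406)
t=1.000: state=(3.435, 3.471, 7.466)
t=1.200: state=(4.013, 4.506, 6.739)
t=1.400: state=(5.114, 5.611, 7.744)
t=1.600: state=(5.524, 5.374, 9.395)
t=1.800: state=(4.756, 4.282, 9.445)
t=2.000: state=(4.083, 3.935, 8.343)
t=2.200: state=(4.171, 4.380, 7.596)
t=2.400: state=(4.745, 5.050, 7.847)
t=2.600: state=(5.139, 5.179, 8.729)
t=2.800: state=(4.899, 4.666, 9.087)
t=3.000: state=(4.455, 4.296, 8.624)
t=3.200: state=(4.357, 4.417, 8.085)
t=3.400: state=(4.617, 4.787, 8.045)
t=3.600: state=(4.893, 4.968, 8.464)
t=3.800: state=(4.866, 4.774, 8.785)
t=4.000: state=(4.629, 4.516, 8.654)
t=4.200: state=(4.502, 4.497, 8.333)
t=4.400: state=(4.595, 4.678, 8.214)
t=4.600: state=(4.761, 4.825, 8.385)
t=4.800: state=(4.801, 4.776, 8.601)
largest grid value and its neighbours: y(0.395)=6.67024, y(0.400)=6.67259, y(0.405)=6.67229
parabola through these three points peaks at t≈0.402 with y≈6.67279

max y = 6.673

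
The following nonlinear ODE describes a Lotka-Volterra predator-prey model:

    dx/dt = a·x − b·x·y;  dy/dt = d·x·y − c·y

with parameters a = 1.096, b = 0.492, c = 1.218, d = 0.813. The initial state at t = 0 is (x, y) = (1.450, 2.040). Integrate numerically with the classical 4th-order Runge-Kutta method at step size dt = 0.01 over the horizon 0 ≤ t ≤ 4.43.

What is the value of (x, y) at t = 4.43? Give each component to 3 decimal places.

t=0.000: state=(1.450, 2.040)
step 1 (dt=0.01): k1=(0.134, -0.080), k2=(0.134, -0.079), k3=(0.134, -0.079), k4=(0.135, -0.078); state += dt/6·(k1+2k2+2k3+k4)
t=0.010: state=(1.451, 2.039)
t=0.020: state=(1.453, 2.038)
t=0.030: state=(1.454, 2.038)
continuing one RK4 step at a time; state shown every 20 steps (Δt=0.2):
t=0.200: state=(1.478, 2.029)
t=0.400: state=(1.507, 2.027)
t=0.600: state=(1.537, 2.035)
t=0.800: state=(1.565, 2.052)
t=1.000: state=(1.590, 2.079)
t=1.200: state=(1.611, 2.114)
t=1.400: state=(1.626, 2.156)
t=1.600: state=(1.634, 2.203)
t=1.800: state=(1.634, 2.253)
t=2.000: state=(1.626, 2.302)
t=2.200: state=(1.610, 2.347)
t=2.400: state=(1.588, 2.386)
t=2.600: state=(1.561, 2.416)
t=2.800: state=(1.531, 2.435)
t=3.000: state=(1.499, 2.442)
t=3.200: state=(1.468, 2.436)
t=3.400: state=(1.440, 2.419)
t=3.600: state=(1.415, 2.391)
t=3.800: state=(1.395, 2.354)
t=4.000: state=(1.380, 2.312)
t=4.200: state=(1.372, 2.266)
t=4.400: state=(1.370, 2.220)
t=4.430: state=(1.370, 2.213)

(x, y) = (1.370, 2.213)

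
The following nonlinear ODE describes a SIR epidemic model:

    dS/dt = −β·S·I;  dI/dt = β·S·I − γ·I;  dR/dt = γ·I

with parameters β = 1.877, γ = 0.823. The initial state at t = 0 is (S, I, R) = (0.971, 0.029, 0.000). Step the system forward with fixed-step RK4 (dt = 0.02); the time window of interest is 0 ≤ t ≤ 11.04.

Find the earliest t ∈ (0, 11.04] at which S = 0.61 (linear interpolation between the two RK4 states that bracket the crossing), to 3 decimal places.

t = 2.535

t=0.000: state=(0.971, 0.029, 0.000)
step 1 (dt=0.02): k1=(-0.053, 0.029, 0.024), k2=(-0.053, 0.029, 0.024), k3=(-0.053, 0.029, 0.024), k4=(-0.054, 0.030, 0.024); state += dt/6·(k1+2k2+2k3+k4)
t=0.020: state=(0.970, 0.030, 0.000)
t=0.040: state=(0.969, 0.030, 0.001)
t=0.060: state=(0.968, 0.031, 0.001)
continuing one RK4 step at a time; state shown every 25 steps (Δt=0.5):
t=0.500: state=(0.937, 0.047, 0.015)
t=1.000: state=(0.886, 0.074, 0.040)
t=1.500: state=(0.814, 0.109, 0.077)
t=2.000: state=(0.722, 0.148, 0.130)
t=2.500: state=(0.617, 0.184, 0.199)
t=2.520: state=(0.613, 0.185, 0.202)
next step: t=2.540: state=(0.609, 0.186, 0.205) — S has crossed 0.61
linear interpolation between t=2.520 (0.61318) and t=2.540 (0.60891) → t≈2.535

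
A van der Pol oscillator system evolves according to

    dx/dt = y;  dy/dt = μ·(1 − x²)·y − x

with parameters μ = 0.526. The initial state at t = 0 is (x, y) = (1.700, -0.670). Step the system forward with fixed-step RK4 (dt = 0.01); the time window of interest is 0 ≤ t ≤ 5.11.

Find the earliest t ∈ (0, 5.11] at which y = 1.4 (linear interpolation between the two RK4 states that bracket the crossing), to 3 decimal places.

t=0.000: state=(1.700, -0.670)
step 1 (dt=0.01): k1=(-0.670, -1.034), k2=(-0.675, -1.029), k3=(-0.675, -1.030), k4=(-0.680, -1.025); state += dt/6·(k1+2k2+2k3+k4)
t=0.010: state=(1.693, -0.680)
t=0.020: state=(1.686, -0.691)
t=0.030: state=(1.679, -0.701)
continuing one RK4 step at a time; state shown every 20 steps (Δt=0.2):
t=0.200: state=(1.546, -0.863)
t=0.400: state=(1.356, -1.043)
t=0.600: state=(1.129, -1.226)
t=0.800: state=(0.864, -1.427)
t=1.000: state=(0.557, -1.648)
t=1.200: state=(0.204, -1.882)
t=1.400: state=(-0.194, -2.090)
t=1.600: state=(-0.625, -2.194)
t=1.800: state=(-1.058, -2.088)
t=2.000: state=(-1.443, -1.720)
t=2.200: state=(-1.733, -1.167)
t=2.400: state=(-1.908, -0.588)
t=2.600: state=(-1.975, -0.101)
t=2.800: state=(-1.956, 0.266)
t=3.000: state=(-1.875, 0.535)
t=3.200: state=(-1.746, 0.744)
t=3.400: state=(-1.579, 0.922)
t=3.600: state=(-1.378, 1.092)
t=3.800: state=(-1.142, 1.271)
t=3.930: state=(-0.969, 1.398)
next step: t=3.940: state=(-0.954, 1.408) — y has crossed 1.4
linear interpolation between t=3.930 (1.39803) and t=3.940 (1.40821) → t≈3.932

t = 3.932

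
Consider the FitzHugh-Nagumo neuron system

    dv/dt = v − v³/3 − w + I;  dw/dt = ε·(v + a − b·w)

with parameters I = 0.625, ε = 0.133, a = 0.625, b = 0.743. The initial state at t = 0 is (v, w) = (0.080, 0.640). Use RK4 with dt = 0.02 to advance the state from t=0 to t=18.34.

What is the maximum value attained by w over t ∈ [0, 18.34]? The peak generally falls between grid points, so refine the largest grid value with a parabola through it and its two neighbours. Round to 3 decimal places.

t=0.000: state=(0.080, 0.640)
step 1 (dt=0.02): k1=(0.065, 0.031), k2=(0.065, 0.031), k3=(0.065, 0.031), k4=(0.066, 0.031); state += dt/6·(k1+2k2+2k3+k4)
t=0.020: state=(0.081, 0.641)
t=0.040: state=(0.083, 0.641)
t=0.060: state=(0.084, 0.642)
continuing one RK4 step at a time; state shown every 50 steps (Δt=1):
t=1.000: state=(0.167, 0.674)
t=2.000: state=(0.332, 0.721)
t=3.000: state=(0.636, 0.792)
t=4.000: state=(1.047, 0.903)
t=5.000: state=(1.313, 1.050)
t=6.000: state=(1.346, 1.201)
t=7.000: state=(1.262, 1.333)
t=8.000: state=(1.123, 1.438)
t=9.000: state=(0.933, 1.512)
t=10.000: state=(0.648, 1.550)
t=11.000: state=(0.102, 1.535)
t=12.000: state=(-1.114, 1.412)
t=13.000: state=(-1.893, 1.152)
t=14.000: state=(-1.882, 0.882)
t=15.000: state=(-1.789, 0.646)
t=16.000: state=(-1.690, 0.444)
t=17.000: state=(-1.590, 0.274)
t=18.000: state=(-1.488, 0.132)
t=18.340: state=(-1.453, 0.090)
largest grid value and its neighbours: w(10.280)=1.55285, w(10.300)=1.55286, w(10.320)=1.55284
parabola through these three points peaks at t≈10.293 with w≈1.55286

max w = 1.553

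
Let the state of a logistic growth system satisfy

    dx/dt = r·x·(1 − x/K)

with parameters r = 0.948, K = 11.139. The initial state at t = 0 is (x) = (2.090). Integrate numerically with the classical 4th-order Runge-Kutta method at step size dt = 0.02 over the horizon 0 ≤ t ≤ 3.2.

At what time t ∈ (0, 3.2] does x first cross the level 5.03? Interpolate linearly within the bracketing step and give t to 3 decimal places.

t = 1.341

t=0.000: state=(2.090)
step 1 (dt=0.02): k1=(1.610), k2=(1.619), k3=(1.619), k4=(1.629); state += dt/6·(k1+2k2+2k3+k4)
t=0.020: state=(2.122)
t=0.040: state=(2.155)
t=0.060: state=(2.188)
continuing one RK4 step at a time; state shown every 10 steps (Δt=0.2):
t=0.200: state=(2.431)
t=0.400: state=(2.811)
t=0.600: state=(3.227)
t=0.800: state=(3.679)
t=1.000: state=(4.160)
t=1.200: state=(4.665)
t=1.340: state=(5.028)
next step: t=1.360: state=(5.080) — x has crossed 5.03
linear interpolation between t=1.340 (5.02772) and t=1.360 (5.08006) → t≈1.341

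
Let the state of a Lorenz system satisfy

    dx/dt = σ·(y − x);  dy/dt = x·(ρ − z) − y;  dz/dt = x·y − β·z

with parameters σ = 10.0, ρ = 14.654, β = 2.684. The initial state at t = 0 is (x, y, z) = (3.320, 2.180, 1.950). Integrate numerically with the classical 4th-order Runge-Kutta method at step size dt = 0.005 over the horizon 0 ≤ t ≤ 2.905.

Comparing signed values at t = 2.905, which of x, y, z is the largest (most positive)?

t=0.000: state=(3.320, 2.180, 1.950)
step 1 (dt=0.005): k1=(-11.400, 39.997, 2.004), k2=(-10.115, 39.519, 2.257), k3=(-10.159, 39.559, 2.259), k4=(-8.914, 39.117, 2.509); state += dt/6·(k1+2k2+2k3+k4)
t=0.005: state=(3.269, 2.378, 1.961)
t=0.010: state=(3.231, 2.571, 1.975)
t=0.015: state=(3.203, 2.762, 1.991)
continuing one RK4 step at a time; state shown every 20 steps (Δt=0.1):
t=0.100: state=(3.986, 5.990, 2.754)
t=0.200: state=(6.938, 10.680, 6.161)
t=0.300: state=(10.590, 13.287, 14.617)
t=0.400: state=(10.536, 7.503, 21.731)
t=0.500: state=(6.109, 1.450, 19.666)
t=0.600: state=(2.524, 0.122, 15.250)
t=0.700: state=(1.040, 0.271, 11.682)
t=0.800: state=(0.663, 0.571, 8.960)
t=0.900: state=(0.737, 0.954, 6.896)
t=1.000: state=(1.091, 1.597, 5.374)
t=1.100: state=(1.806, 2.775, 4.384)
t=1.200: state=(3.145, 4.922, 4.185)
t=1.300: state=(5.487, 8.415, 5.747)
t=1.400: state=(8.744, 11.945, 11.028)
t=1.500: state=(10.563, 10.315, 18.687)
t=1.600: state=(8.142, 4.236, 20.391)
t=1.700: state=(4.386, 1.304, 16.938)
t=1.800: state=(2.265, 1.014, 13.241)
t=1.900: state=(1.608, 1.423, 10.316)
t=2.000: state=(1.736, 2.141, 8.140)
t=2.100: state=(2.405, 3.356, 6.717)
t=2.200: state=(3.707, 5.401, 6.306)
t=2.300: state=(5.838, 8.377, 7.741)
t=2.400: state=(8.466, 10.842, 12.205)
t=2.500: state=(9.651, 9.247, 17.857)
t=2.600: state=(7.723, 4.749, 19.064)
t=2.700: state=(4.812, 2.350, 16.384)
t=2.800: state=(3.080, 2.049, 13.224)
t=2.900: state=(2.595, 2.576, 10.658)
t=2.905: state=(2.595, 2.615, 10.549)
compare at T: x=2.595, y=2.615, z=10.549

largest component: z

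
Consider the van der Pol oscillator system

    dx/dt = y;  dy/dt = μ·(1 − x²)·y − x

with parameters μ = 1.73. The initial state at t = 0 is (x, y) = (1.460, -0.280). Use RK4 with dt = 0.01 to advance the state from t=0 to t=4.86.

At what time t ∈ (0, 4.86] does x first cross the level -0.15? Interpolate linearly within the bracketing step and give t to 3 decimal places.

t = 1.545

t=0.000: state=(1.460, -0.280)
step 1 (dt=0.01): k1=(-0.280, -0.912), k2=(-0.285, -0.904), k3=(-0.285, -0.904), k4=(-0.289, -0.895); state += dt/6·(k1+2k2+2k3+k4)
t=0.010: state=(1.457, -0.289)
t=0.020: state=(1.454, -0.298)
t=0.030: state=(1.451, -0.307)
continuing one RK4 step at a time; state shown every 20 steps (Δt=0.2):
t=0.200: state=(1.388, -0.437)
t=0.400: state=(1.287, -0.567)
t=0.600: state=(1.160, -0.703)
t=0.800: state=(1.004, -0.873)
t=1.000: state=(0.806, -1.116)
t=1.200: state=(0.549, -1.491)
t=1.400: state=(0.195, -2.088)
t=1.540: state=(-0.136, -2.661)
next step: t=1.550: state=(-0.163, -2.704) — x has crossed -0.15
linear interpolation between t=1.540 (-0.13618) and t=1.550 (-0.16300) → t≈1.545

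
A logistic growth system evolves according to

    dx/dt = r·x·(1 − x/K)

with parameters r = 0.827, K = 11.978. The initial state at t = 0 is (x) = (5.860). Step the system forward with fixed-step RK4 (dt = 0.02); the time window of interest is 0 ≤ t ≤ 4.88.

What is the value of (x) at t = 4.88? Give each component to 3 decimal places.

(x) = (11.761)

t=0.000: state=(5.860)
step 1 (dt=0.02): k1=(2.475), k2=(2.476), k3=(2.476), k4=(2.476); state += dt/6·(k1+2k2+2k3+k4)
t=0.020: state=(5.910)
t=0.040: state=(5.959)
t=0.060: state=(6.009)
continuing one RK4 step at a time; state shown every 10 steps (Δt=0.2):
t=0.200: state=(6.355)
t=0.400: state=(6.845)
t=0.600: state=(7.323)
t=0.800: state=(7.784)
t=1.000: state=(8.223)
t=1.200: state=(8.636)
t=1.400: state=(9.020)
t=1.600: state=(9.372)
t=1.800: state=(9.694)
t=2.000: state=(9.984)
t=2.200: state=(10.244)
t=2.400: state=(10.475)
t=2.600: state=(10.679)
t=2.800: state=(10.859)
t=3.000: state=(11.016)
t=3.200: state=(11.152)
t=3.400: state=(11.271)
t=3.600: state=(11.373)
t=3.800: state=(11.461)
t=4.000: state=(11.537)
t=4.200: state=(11.602)
t=4.400: state=(11.658)
t=4.600: state=(11.706)
t=4.800: state=(11.746)
t=4.880: state=(11.761)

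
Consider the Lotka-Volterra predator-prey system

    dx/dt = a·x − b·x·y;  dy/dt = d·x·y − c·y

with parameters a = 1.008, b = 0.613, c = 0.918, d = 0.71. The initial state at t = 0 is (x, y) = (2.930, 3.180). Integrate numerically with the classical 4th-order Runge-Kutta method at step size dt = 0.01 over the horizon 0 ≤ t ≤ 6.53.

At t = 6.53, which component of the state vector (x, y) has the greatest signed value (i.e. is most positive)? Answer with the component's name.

t=0.000: state=(2.930, 3.180)
step 1 (dt=0.01): k1=(-2.758, 3.696), k2=(-2.778, 3.686), k3=(-2.778, 3.686), k4=(-2.798, 3.676); state += dt/6·(k1+2k2+2k3+k4)
t=0.010: state=(2.902, 3.217)
t=0.020: state=(2.874, 3.254)
t=0.030: state=(2.846, 3.290)
continuing one RK4 step at a time; state shown every 25 steps (Δt=0.25):
t=0.250: state=(2.169, 3.980)
t=0.500: state=(1.464, 4.357)
t=0.750: state=(0.967, 4.283)
t=1.000: state=(0.662, 3.925)
t=1.250: state=(0.484, 3.449)
t=1.500: state=(0.381, 2.958)
t=1.750: state=(0.323, 2.502)
t=2.000: state=(0.292, 2.099)
t=2.250: state=(0.280, 1.755)
t=2.500: state=(0.281, 1.466)
t=2.750: state=(0.295, 1.227)
t=3.000: state=(0.319, 1.030)
t=3.250: state=(0.355, 0.869)
t=3.500: state=(0.404, 0.739)
t=3.750: state=(0.468, 0.634)
t=4.000: state=(0.550, 0.552)
t=4.250: state=(0.654, 0.488)
t=4.500: state=(0.784, 0.440)
t=4.750: state=(0.945, 0.408)
t=5.000: state=(1.144, 0.390)
t=5.250: state=(1.387, 0.388)
t=5.500: state=(1.680, 0.405)
t=5.750: state=(2.026, 0.447)
t=6.000: state=(2.420, 0.526)
t=6.250: state=(2.845, 0.668)
t=6.500: state=(3.248, 0.912)
t=6.530: state=(3.291, 0.951)
compare at T: x=3.291, y=0.951

largest component: x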